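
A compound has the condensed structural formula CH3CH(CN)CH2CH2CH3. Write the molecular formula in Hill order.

Element totals:
  C: 6
  H: 11
  N: 1

C6H11N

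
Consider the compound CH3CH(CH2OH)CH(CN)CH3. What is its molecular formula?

C6H11NO

Atom tally by fragment:
  CH3 → C:1 H:3
  CH(CH2OH) → C:2 H:4 O:1
  CH(CN) → C:2 H:1 N:1
  CH3 → C:1 H:3
Element totals:
  C: 6
  H: 11
  N: 1
  O: 1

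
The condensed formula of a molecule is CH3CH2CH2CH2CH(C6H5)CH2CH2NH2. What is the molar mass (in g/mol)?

191.32 g/mol

Atom tally by fragment:
  CH3 → C:1 H:3
  CH2 → C:1 H:2
  CH2 → C:1 H:2
  CH2 → C:1 H:2
  CH(C6H5) → C:7 H:6
  CH2 → C:1 H:2
  CH2NH2 → C:1 H:4 N:1
Element totals:
  C: 13
  H: 21
  N: 1
Molecular formula: C13H21N.
  M = 13(12.011) + 21(1.008) + 14.007
    = 156.143 + 21.168 + 14.007 = 191.318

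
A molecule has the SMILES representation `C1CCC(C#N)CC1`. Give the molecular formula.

C7H11N

Atom tally by fragment:
  cyclohexane ring core → C:6 H:12
  (− 1 ring H displaced by substituents)
  + CN → C:1 N:1
Element totals:
  C: 7
  H: 11
  N: 1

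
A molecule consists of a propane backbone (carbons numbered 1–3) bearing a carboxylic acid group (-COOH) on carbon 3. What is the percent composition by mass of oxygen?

36.32%

Atom tally by fragment:
  CH3 → C:1 H:3
  CH2 → C:1 H:2
  CH2COOH → C:2 H:3 O:2
Element totals:
  C: 4
  H: 8
  O: 2
Molecular formula: C4H8O2.
Molar mass = 88.106 g/mol.
Mass from O: 2 × 15.999 = 31.998 g/mol.
%O = 31.998 / 88.106 × 100 = 36.32%.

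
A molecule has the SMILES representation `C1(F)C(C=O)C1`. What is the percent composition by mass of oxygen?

Atom tally by fragment:
  cyclopropane ring core → C:3 H:6
  (− 2 ring H displaced by substituents)
  + F → F:1
  + CHO → C:1 H:1 O:1
Element totals:
  C: 4
  H: 5
  F: 1
  O: 1
Molecular formula: C4H5FO.
Molar mass = 88.081 g/mol.
Mass from O: 1 × 15.999 = 15.999 g/mol.
%O = 15.999 / 88.081 × 100 = 18.16%.

18.16%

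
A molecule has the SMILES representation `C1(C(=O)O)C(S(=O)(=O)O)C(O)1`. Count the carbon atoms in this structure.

Atom tally by fragment:
  cyclopropane ring core → C:3 H:6
  (− 3 ring H displaced by substituents)
  + COOH → C:1 H:1 O:2
  + SO3H → S:1 O:3 H:1
  + OH → O:1 H:1
Element totals:
  C: 4
  H: 6
  O: 6
  S: 1

4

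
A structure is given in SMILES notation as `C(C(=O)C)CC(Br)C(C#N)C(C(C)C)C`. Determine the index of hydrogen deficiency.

3

Atom tally by fragment:
  CH3COCH2 → C:3 H:5 O:1
  CH2 → C:1 H:2
  CH(Br) → C:1 H:1 Br:1
  CH(CN) → C:2 H:1 N:1
  CH(CH(CH3)2) → C:4 H:8
  CH3 → C:1 H:3
Element totals:
  C: 12
  H: 20
  Br: 1
  N: 1
  O: 1
Molecular formula: C12H20BrNO.
DoU = (2C + 2 + N − H − X) / 2 = (2·12 + 2 + 1 − 20 − 1) / 2 = 3.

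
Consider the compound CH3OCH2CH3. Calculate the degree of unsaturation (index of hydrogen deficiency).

0

Atom tally by fragment:
  CH3OCH2 → C:2 H:5 O:1
  CH3 → C:1 H:3
Element totals:
  C: 3
  H: 8
  O: 1
Molecular formula: C3H8O.
DoU = (2C + 2 + N − H − X) / 2 = (2·3 + 2 + 0 − 8 − 0) / 2 = 0.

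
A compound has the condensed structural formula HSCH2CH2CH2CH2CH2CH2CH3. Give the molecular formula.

Atom tally by fragment:
  HSCH2 → C:1 H:3 S:1
  CH2 → C:1 H:2
  CH2 → C:1 H:2
  CH2 → C:1 H:2
  CH2 → C:1 H:2
  CH2 → C:1 H:2
  CH3 → C:1 H:3
Element totals:
  C: 7
  H: 16
  S: 1

C7H16S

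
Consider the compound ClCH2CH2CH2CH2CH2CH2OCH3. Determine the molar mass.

150.65 g/mol

Element totals:
  C: 7
  H: 15
  Cl: 1
  O: 1
Molecular formula: C7H15ClO.
  M = 7(12.011) + 15(1.008) + 35.45 + 15.999
    = 84.077 + 15.120 + 35.450 + 15.999 = 150.646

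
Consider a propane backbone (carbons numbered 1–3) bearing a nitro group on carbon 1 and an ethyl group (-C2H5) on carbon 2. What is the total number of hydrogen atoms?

11

Atom tally by fragment:
  O2NCH2 → C:1 H:2 N:1 O:2
  CH(C2H5) → C:3 H:6
  CH3 → C:1 H:3
Element totals:
  C: 5
  H: 11
  N: 1
  O: 2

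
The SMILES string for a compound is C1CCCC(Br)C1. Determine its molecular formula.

C6H11Br

Atom tally by fragment:
  cyclohexane ring core → C:6 H:12
  (− 1 ring H displaced by substituents)
  + Br → Br:1
Element totals:
  C: 6
  H: 11
  Br: 1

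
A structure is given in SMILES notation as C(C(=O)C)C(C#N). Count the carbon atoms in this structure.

5

Atom tally by fragment:
  CH3COCH2 → C:3 H:5 O:1
  CH2CN → C:2 H:2 N:1
Element totals:
  C: 5
  H: 7
  N: 1
  O: 1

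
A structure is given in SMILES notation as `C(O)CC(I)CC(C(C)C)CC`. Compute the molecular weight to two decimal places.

Atom tally by fragment:
  HOCH2 → C:1 H:3 O:1
  CH2 → C:1 H:2
  CH(I) → C:1 H:1 I:1
  CH2 → C:1 H:2
  CH(CH(CH3)2) → C:4 H:8
  CH2 → C:1 H:2
  CH3 → C:1 H:3
Element totals:
  C: 10
  H: 21
  I: 1
  O: 1
Molecular formula: C10H21IO.
  M = 10(12.011) + 21(1.008) + 126.904 + 15.999
    = 120.110 + 21.168 + 126.904 + 15.999 = 284.181

284.18 g/mol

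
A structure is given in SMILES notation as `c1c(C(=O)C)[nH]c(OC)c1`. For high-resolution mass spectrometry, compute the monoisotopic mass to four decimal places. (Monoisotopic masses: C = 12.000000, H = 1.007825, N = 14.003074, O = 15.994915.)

139.0633

Atom tally by fragment:
  pyrrole ring core → C:4 H:5 N:1
  (− 2 ring H displaced by substituents)
  + COCH3 → C:2 H:3 O:1
  + OCH3 → C:1 H:3 O:1
Element totals:
  C: 7
  H: 9
  N: 1
  O: 2
Molecular formula: C7H9NO2.
  M = 7(12.0) + 9(1.007825) + 14.003074 + 2(15.994915)
    = 84.000000 + 9.070425 + 14.003074 + 31.989830 = 139.063329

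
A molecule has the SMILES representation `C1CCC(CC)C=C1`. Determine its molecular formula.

Atom tally by fragment:
  cyclohexene ring core → C:6 H:10
  (− 1 ring H displaced by substituents)
  + C2H5 → C:2 H:5
Element totals:
  C: 8
  H: 14

C8H14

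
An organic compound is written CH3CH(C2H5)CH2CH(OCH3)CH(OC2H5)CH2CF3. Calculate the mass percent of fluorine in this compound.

22.24%

Atom tally by fragment:
  CH3 → C:1 H:3
  CH(C2H5) → C:3 H:6
  CH2 → C:1 H:2
  CH(OCH3) → C:2 H:4 O:1
  CH(OC2H5) → C:3 H:6 O:1
  CH2CF3 → C:2 H:2 F:3
Element totals:
  C: 12
  H: 23
  F: 3
  O: 2
Molecular formula: C12H23F3O2.
Molar mass = 256.308 g/mol.
Mass from F: 3 × 18.998 = 56.994 g/mol.
%F = 56.994 / 256.308 × 100 = 22.24%.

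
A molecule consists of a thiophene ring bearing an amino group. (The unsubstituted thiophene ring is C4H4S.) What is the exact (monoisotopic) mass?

Atom tally by fragment:
  thiophene ring core → C:4 H:4 S:1
  (− 1 ring H displaced by substituents)
  + NH2 → N:1 H:2
Element totals:
  C: 4
  H: 5
  N: 1
  S: 1
Molecular formula: C4H5NS.
  M = 4(12.0) + 5(1.007825) + 14.003074 + 31.972071
    = 48.000000 + 5.039125 + 14.003074 + 31.972071 = 99.014270

99.0143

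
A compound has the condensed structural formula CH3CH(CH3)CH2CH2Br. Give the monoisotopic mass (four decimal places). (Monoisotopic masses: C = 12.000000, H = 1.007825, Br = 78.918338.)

Element totals:
  C: 5
  H: 11
  Br: 1
Molecular formula: C5H11Br.
  M = 5(12.0) + 11(1.007825) + 78.918338
    = 60.000000 + 11.086075 + 78.918338 = 150.004413

150.0044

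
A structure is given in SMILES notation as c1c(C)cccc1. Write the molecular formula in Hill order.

Atom tally by fragment:
  benzene ring core → C:6 H:6
  (− 1 ring H displaced by substituents)
  + CH3 → C:1 H:3
Element totals:
  C: 7
  H: 8

C7H8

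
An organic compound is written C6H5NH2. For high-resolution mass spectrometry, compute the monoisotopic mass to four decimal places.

Atom tally by fragment:
  benzene ring core → C:6 H:6
  (− 1 ring H displaced by substituents)
  + NH2 → N:1 H:2
Element totals:
  C: 6
  H: 7
  N: 1
Molecular formula: C6H7N.
  M = 6(12.0) + 7(1.007825) + 14.003074
    = 72.000000 + 7.054775 + 14.003074 = 93.057849

93.0578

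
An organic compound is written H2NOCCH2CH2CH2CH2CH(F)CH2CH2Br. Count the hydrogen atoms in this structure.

15

Atom tally by fragment:
  H2NOCCH2 → C:2 H:4 O:1 N:1
  CH2 → C:1 H:2
  CH2 → C:1 H:2
  CH2 → C:1 H:2
  CH(F) → C:1 H:1 F:1
  CH2 → C:1 H:2
  CH2Br → C:1 H:2 Br:1
Element totals:
  C: 8
  H: 15
  Br: 1
  F: 1
  N: 1
  O: 1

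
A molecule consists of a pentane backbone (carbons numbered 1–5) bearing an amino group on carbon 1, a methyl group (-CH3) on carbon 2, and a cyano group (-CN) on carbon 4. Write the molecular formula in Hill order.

Atom tally by fragment:
  H2NCH2 → C:1 H:4 N:1
  CH(CH3) → C:2 H:4
  CH2 → C:1 H:2
  CH(CN) → C:2 H:1 N:1
  CH3 → C:1 H:3
Element totals:
  C: 7
  H: 14
  N: 2

C7H14N2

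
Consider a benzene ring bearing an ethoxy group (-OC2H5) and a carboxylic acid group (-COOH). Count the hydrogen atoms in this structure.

10

Atom tally by fragment:
  benzene ring core → C:6 H:6
  (− 2 ring H displaced by substituents)
  + OC2H5 → C:2 H:5 O:1
  + COOH → C:1 H:1 O:2
Element totals:
  C: 9
  H: 10
  O: 3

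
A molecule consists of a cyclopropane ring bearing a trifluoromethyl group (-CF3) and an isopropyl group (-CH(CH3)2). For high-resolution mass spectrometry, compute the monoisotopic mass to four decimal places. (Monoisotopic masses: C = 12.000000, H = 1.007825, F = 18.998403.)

Atom tally by fragment:
  cyclopropane ring core → C:3 H:6
  (− 2 ring H displaced by substituents)
  + CF3 → C:1 F:3
  + CH(CH3)2 → C:3 H:7
Element totals:
  C: 7
  H: 11
  F: 3
Molecular formula: C7H11F3.
  M = 7(12.0) + 11(1.007825) + 3(18.998403)
    = 84.000000 + 11.086075 + 56.995209 = 152.081284

152.0813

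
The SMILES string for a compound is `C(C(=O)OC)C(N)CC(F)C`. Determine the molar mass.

163.19 g/mol

Atom tally by fragment:
  CH3OOCCH2 → C:3 H:5 O:2
  CH(NH2) → C:1 H:3 N:1
  CH2 → C:1 H:2
  CH(F) → C:1 H:1 F:1
  CH3 → C:1 H:3
Element totals:
  C: 7
  H: 14
  F: 1
  N: 1
  O: 2
Molecular formula: C7H14FNO2.
  M = 7(12.011) + 14(1.008) + 18.998 + 14.007 + 2(15.999)
    = 84.077 + 14.112 + 18.998 + 14.007 + 31.998 = 163.192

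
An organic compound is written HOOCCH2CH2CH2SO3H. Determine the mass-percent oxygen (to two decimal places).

47.57%

Element totals:
  C: 4
  H: 8
  O: 5
  S: 1
Molecular formula: C4H8O5S.
Molar mass = 168.163 g/mol.
Mass from O: 5 × 15.999 = 79.995 g/mol.
%O = 79.995 / 168.163 × 100 = 47.57%.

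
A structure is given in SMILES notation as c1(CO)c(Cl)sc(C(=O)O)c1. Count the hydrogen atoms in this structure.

5

Atom tally by fragment:
  thiophene ring core → C:4 H:4 S:1
  (− 3 ring H displaced by substituents)
  + CH2OH → C:1 H:3 O:1
  + Cl → Cl:1
  + COOH → C:1 H:1 O:2
Element totals:
  C: 6
  H: 5
  Cl: 1
  O: 3
  S: 1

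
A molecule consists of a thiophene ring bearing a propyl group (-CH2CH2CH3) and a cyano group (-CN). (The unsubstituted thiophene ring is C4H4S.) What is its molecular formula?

Atom tally by fragment:
  thiophene ring core → C:4 H:4 S:1
  (− 2 ring H displaced by substituents)
  + CH2CH2CH3 → C:3 H:7
  + CN → C:1 N:1
Element totals:
  C: 8
  H: 9
  N: 1
  S: 1

C8H9NS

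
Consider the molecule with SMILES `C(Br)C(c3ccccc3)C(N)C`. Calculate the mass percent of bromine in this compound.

35.03%

Atom tally by fragment:
  BrCH2 → C:1 H:2 Br:1
  CH(C6H5) → C:7 H:6
  CH(NH2) → C:1 H:3 N:1
  CH3 → C:1 H:3
Element totals:
  C: 10
  H: 14
  Br: 1
  N: 1
Molecular formula: C10H14BrN.
Molar mass = 228.133 g/mol.
Mass from Br: 1 × 79.904 = 79.904 g/mol.
%Br = 79.904 / 228.133 × 100 = 35.03%.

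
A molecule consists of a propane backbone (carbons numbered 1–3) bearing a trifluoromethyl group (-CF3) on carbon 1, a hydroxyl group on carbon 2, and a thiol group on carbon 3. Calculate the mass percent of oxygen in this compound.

Atom tally by fragment:
  F3CCH2 → C:2 H:2 F:3
  CH(OH) → C:1 H:2 O:1
  CH2SH → C:1 H:3 S:1
Element totals:
  C: 4
  H: 7
  F: 3
  O: 1
  S: 1
Molecular formula: C4H7F3OS.
Molar mass = 160.153 g/mol.
Mass from O: 1 × 15.999 = 15.999 g/mol.
%O = 15.999 / 160.153 × 100 = 9.99%.

9.99%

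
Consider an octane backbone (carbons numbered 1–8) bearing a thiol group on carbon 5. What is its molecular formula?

C8H18S

Atom tally by fragment:
  CH3 → C:1 H:3
  CH2 → C:1 H:2
  CH2 → C:1 H:2
  CH2 → C:1 H:2
  CH(SH) → C:1 H:2 S:1
  CH2 → C:1 H:2
  CH2 → C:1 H:2
  CH3 → C:1 H:3
Element totals:
  C: 8
  H: 18
  S: 1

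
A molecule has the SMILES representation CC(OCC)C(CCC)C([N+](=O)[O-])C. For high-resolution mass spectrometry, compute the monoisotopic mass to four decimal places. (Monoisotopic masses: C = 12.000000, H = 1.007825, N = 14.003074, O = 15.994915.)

Atom tally by fragment:
  CH3 → C:1 H:3
  CH(OC2H5) → C:3 H:6 O:1
  CH(CH2CH2CH3) → C:4 H:8
  CH(NO2) → C:1 H:1 N:1 O:2
  CH3 → C:1 H:3
Element totals:
  C: 10
  H: 21
  N: 1
  O: 3
Molecular formula: C10H21NO3.
  M = 10(12.0) + 21(1.007825) + 14.003074 + 3(15.994915)
    = 120.000000 + 21.164325 + 14.003074 + 47.984745 = 203.152144

203.1521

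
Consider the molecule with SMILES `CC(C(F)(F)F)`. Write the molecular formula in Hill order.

Atom tally by fragment:
  CH3 → C:1 H:3
  CH2CF3 → C:2 H:2 F:3
Element totals:
  C: 3
  H: 5
  F: 3

C3H5F3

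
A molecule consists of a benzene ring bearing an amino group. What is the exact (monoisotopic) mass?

93.0578

Atom tally by fragment:
  benzene ring core → C:6 H:6
  (− 1 ring H displaced by substituents)
  + NH2 → N:1 H:2
Element totals:
  C: 6
  H: 7
  N: 1
Molecular formula: C6H7N.
  M = 6(12.0) + 7(1.007825) + 14.003074
    = 72.000000 + 7.054775 + 14.003074 = 93.057849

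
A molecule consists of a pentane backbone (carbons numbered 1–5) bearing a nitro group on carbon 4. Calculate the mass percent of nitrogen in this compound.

11.96%

Atom tally by fragment:
  CH3 → C:1 H:3
  CH2 → C:1 H:2
  CH2 → C:1 H:2
  CH(NO2) → C:1 H:1 N:1 O:2
  CH3 → C:1 H:3
Element totals:
  C: 5
  H: 11
  N: 1
  O: 2
Molecular formula: C5H11NO2.
Molar mass = 117.148 g/mol.
Mass from N: 1 × 14.007 = 14.007 g/mol.
%N = 14.007 / 117.148 × 100 = 11.96%.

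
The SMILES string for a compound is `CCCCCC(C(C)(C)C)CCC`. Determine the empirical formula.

C13H28

Atom tally by fragment:
  CH3 → C:1 H:3
  CH2 → C:1 H:2
  CH2 → C:1 H:2
  CH2 → C:1 H:2
  CH2 → C:1 H:2
  CH(C(CH3)3) → C:5 H:10
  CH2 → C:1 H:2
  CH2 → C:1 H:2
  CH3 → C:1 H:3
Element totals:
  C: 13
  H: 28
Molecular formula: C13H28.
gcd of subscripts (13, 28) = 1, so the empirical formula equals the molecular formula.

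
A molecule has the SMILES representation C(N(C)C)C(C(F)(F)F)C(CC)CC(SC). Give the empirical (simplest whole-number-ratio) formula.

Atom tally by fragment:
  (CH3)2NCH2 → C:3 H:8 N:1
  CH(CF3) → C:2 H:1 F:3
  CH(C2H5) → C:3 H:6
  CH2 → C:1 H:2
  CH2SCH3 → C:2 H:5 S:1
Element totals:
  C: 11
  H: 22
  F: 3
  N: 1
  S: 1
Molecular formula: C11H22F3NS.
gcd of subscripts (11, 3, 22, 1, 1) = 1, so the empirical formula equals the molecular formula.

C11H22F3NS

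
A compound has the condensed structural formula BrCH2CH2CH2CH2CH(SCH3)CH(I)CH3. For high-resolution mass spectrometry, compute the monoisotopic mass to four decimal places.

Atom tally by fragment:
  BrCH2 → C:1 H:2 Br:1
  CH2 → C:1 H:2
  CH2 → C:1 H:2
  CH2 → C:1 H:2
  CH(SCH3) → C:2 H:4 S:1
  CH(I) → C:1 H:1 I:1
  CH3 → C:1 H:3
Element totals:
  C: 8
  H: 16
  Br: 1
  I: 1
  S: 1
Molecular formula: C8H16BrIS.
  M = 8(12.0) + 16(1.007825) + 78.918338 + 126.904472 + 31.972071
    = 96.000000 + 16.125200 + 78.918338 + 126.904472 + 31.972071 = 349.920081

349.9201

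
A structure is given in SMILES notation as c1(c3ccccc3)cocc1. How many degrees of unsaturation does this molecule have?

Atom tally by fragment:
  furan ring core → C:4 H:4 O:1
  (− 1 ring H displaced by substituents)
  + C6H5 → C:6 H:5
Element totals:
  C: 10
  H: 8
  O: 1
Molecular formula: C10H8O.
DoU = (2C + 2 + N − H − X) / 2 = (2·10 + 2 + 0 − 8 − 0) / 2 = 7.

7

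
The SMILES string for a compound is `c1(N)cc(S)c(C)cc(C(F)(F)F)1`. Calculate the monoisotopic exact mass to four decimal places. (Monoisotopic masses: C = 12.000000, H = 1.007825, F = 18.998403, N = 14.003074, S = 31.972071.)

207.0330

Atom tally by fragment:
  benzene ring core → C:6 H:6
  (− 4 ring H displaced by substituents)
  + NH2 → N:1 H:2
  + SH → S:1 H:1
  + CH3 → C:1 H:3
  + CF3 → C:1 F:3
Element totals:
  C: 8
  H: 8
  F: 3
  N: 1
  S: 1
Molecular formula: C8H8F3NS.
  M = 8(12.0) + 8(1.007825) + 3(18.998403) + 14.003074 + 31.972071
    = 96.000000 + 8.062600 + 56.995209 + 14.003074 + 31.972071 = 207.032954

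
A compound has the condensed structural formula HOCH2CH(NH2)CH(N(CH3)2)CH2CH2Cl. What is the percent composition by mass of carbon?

Atom tally by fragment:
  HOCH2 → C:1 H:3 O:1
  CH(NH2) → C:1 H:3 N:1
  CH(N(CH3)2) → C:3 H:7 N:1
  CH2 → C:1 H:2
  CH2Cl → C:1 H:2 Cl:1
Element totals:
  C: 7
  H: 17
  Cl: 1
  N: 2
  O: 1
Molecular formula: C7H17ClN2O.
Molar mass = 180.676 g/mol.
Mass from C: 7 × 12.011 = 84.077 g/mol.
%C = 84.077 / 180.676 × 100 = 46.53%.

46.53%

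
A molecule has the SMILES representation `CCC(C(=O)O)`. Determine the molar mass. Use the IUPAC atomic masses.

88.11 g/mol

Atom tally by fragment:
  CH3 → C:1 H:3
  CH2 → C:1 H:2
  CH2COOH → C:2 H:3 O:2
Element totals:
  C: 4
  H: 8
  O: 2
Molecular formula: C4H8O2.
  M = 4(12.011) + 8(1.008) + 2(15.999)
    = 48.044 + 8.064 + 31.998 = 88.106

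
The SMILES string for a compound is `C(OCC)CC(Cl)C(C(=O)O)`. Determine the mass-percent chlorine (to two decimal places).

Atom tally by fragment:
  C2H5OCH2 → C:3 H:7 O:1
  CH2 → C:1 H:2
  CH(Cl) → C:1 H:1 Cl:1
  CH2COOH → C:2 H:3 O:2
Element totals:
  C: 7
  H: 13
  Cl: 1
  O: 3
Molecular formula: C7H13ClO3.
Molar mass = 180.628 g/mol.
Mass from Cl: 1 × 35.45 = 35.450 g/mol.
%Cl = 35.450 / 180.628 × 100 = 19.63%.

19.63%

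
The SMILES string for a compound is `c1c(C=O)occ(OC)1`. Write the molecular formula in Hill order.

C6H6O3

Atom tally by fragment:
  furan ring core → C:4 H:4 O:1
  (− 2 ring H displaced by substituents)
  + CHO → C:1 H:1 O:1
  + OCH3 → C:1 H:3 O:1
Element totals:
  C: 6
  H: 6
  O: 3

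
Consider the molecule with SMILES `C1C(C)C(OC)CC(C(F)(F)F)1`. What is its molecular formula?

Atom tally by fragment:
  cyclopentane ring core → C:5 H:10
  (− 3 ring H displaced by substituents)
  + CH3 → C:1 H:3
  + OCH3 → C:1 H:3 O:1
  + CF3 → C:1 F:3
Element totals:
  C: 8
  H: 13
  F: 3
  O: 1

C8H13F3O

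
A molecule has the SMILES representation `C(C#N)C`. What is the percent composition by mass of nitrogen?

25.43%

Atom tally by fragment:
  NCCH2 → C:2 H:2 N:1
  CH3 → C:1 H:3
Element totals:
  C: 3
  H: 5
  N: 1
Molecular formula: C3H5N.
Molar mass = 55.080 g/mol.
Mass from N: 1 × 14.007 = 14.007 g/mol.
%N = 14.007 / 55.080 × 100 = 25.43%.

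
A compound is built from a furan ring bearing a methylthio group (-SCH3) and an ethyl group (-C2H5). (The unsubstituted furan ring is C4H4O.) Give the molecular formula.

Atom tally by fragment:
  furan ring core → C:4 H:4 O:1
  (− 2 ring H displaced by substituents)
  + SCH3 → C:1 H:3 S:1
  + C2H5 → C:2 H:5
Element totals:
  C: 7
  H: 10
  O: 1
  S: 1

C7H10OS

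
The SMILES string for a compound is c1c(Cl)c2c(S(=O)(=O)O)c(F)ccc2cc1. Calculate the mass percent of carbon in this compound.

46.08%

Atom tally by fragment:
  naphthalene ring system core → C:10 H:8
  (− 3 ring H displaced by substituents)
  + Cl → Cl:1
  + SO3H → S:1 O:3 H:1
  + F → F:1
Element totals:
  C: 10
  H: 6
  Cl: 1
  F: 1
  O: 3
  S: 1
Molecular formula: C10H6ClFO3S.
Molar mass = 260.663 g/mol.
Mass from C: 10 × 12.011 = 120.110 g/mol.
%C = 120.110 / 260.663 × 100 = 46.08%.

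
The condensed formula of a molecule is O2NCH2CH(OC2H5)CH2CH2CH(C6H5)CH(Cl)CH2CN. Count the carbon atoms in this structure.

16

Atom tally by fragment:
  O2NCH2 → C:1 H:2 N:1 O:2
  CH(OC2H5) → C:3 H:6 O:1
  CH2 → C:1 H:2
  CH2 → C:1 H:2
  CH(C6H5) → C:7 H:6
  CH(Cl) → C:1 H:1 Cl:1
  CH2CN → C:2 H:2 N:1
Element totals:
  C: 16
  H: 21
  Cl: 1
  N: 2
  O: 3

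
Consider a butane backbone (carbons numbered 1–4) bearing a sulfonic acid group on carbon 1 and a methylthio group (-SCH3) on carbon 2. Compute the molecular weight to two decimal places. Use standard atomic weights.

Atom tally by fragment:
  HO3SCH2 → C:1 H:3 S:1 O:3
  CH(SCH3) → C:2 H:4 S:1
  CH2 → C:1 H:2
  CH3 → C:1 H:3
Element totals:
  C: 5
  H: 12
  O: 3
  S: 2
Molecular formula: C5H12O3S2.
  M = 5(12.011) + 12(1.008) + 3(15.999) + 2(32.06)
    = 60.055 + 12.096 + 47.997 + 64.120 = 184.268

184.27 g/mol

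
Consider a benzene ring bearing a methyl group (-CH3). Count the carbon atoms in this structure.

Atom tally by fragment:
  benzene ring core → C:6 H:6
  (− 1 ring H displaced by substituents)
  + CH3 → C:1 H:3
Element totals:
  C: 7
  H: 8

7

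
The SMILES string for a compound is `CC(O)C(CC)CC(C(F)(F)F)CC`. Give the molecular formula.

Atom tally by fragment:
  CH3 → C:1 H:3
  CH(OH) → C:1 H:2 O:1
  CH(C2H5) → C:3 H:6
  CH2 → C:1 H:2
  CH(CF3) → C:2 H:1 F:3
  CH2 → C:1 H:2
  CH3 → C:1 H:3
Element totals:
  C: 10
  H: 19
  F: 3
  O: 1

C10H19F3O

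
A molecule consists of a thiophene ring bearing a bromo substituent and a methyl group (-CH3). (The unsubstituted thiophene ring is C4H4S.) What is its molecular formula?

C5H5BrS

Atom tally by fragment:
  thiophene ring core → C:4 H:4 S:1
  (− 2 ring H displaced by substituents)
  + Br → Br:1
  + CH3 → C:1 H:3
Element totals:
  C: 5
  H: 5
  Br: 1
  S: 1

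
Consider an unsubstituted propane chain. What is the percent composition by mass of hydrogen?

18.29%

Atom tally by fragment:
  CH3 → C:1 H:3
  CH2 → C:1 H:2
  CH3 → C:1 H:3
Element totals:
  C: 3
  H: 8
Molecular formula: C3H8.
Molar mass = 44.097 g/mol.
Mass from H: 8 × 1.008 = 8.064 g/mol.
%H = 8.064 / 44.097 × 100 = 18.29%.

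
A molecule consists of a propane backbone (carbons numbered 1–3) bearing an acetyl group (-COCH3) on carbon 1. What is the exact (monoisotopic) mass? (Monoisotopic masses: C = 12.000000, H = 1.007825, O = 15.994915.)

86.0732

Atom tally by fragment:
  CH3COCH2 → C:3 H:5 O:1
  CH2 → C:1 H:2
  CH3 → C:1 H:3
Element totals:
  C: 5
  H: 10
  O: 1
Molecular formula: C5H10O.
  M = 5(12.0) + 10(1.007825) + 15.994915
    = 60.000000 + 10.078250 + 15.994915 = 86.073165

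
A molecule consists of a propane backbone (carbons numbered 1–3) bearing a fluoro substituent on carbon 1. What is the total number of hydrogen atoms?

7

Atom tally by fragment:
  FCH2 → C:1 H:2 F:1
  CH2 → C:1 H:2
  CH3 → C:1 H:3
Element totals:
  C: 3
  H: 7
  F: 1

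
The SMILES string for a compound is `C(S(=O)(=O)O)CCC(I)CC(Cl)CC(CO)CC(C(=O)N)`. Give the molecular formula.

Atom tally by fragment:
  HO3SCH2 → C:1 H:3 S:1 O:3
  CH2 → C:1 H:2
  CH2 → C:1 H:2
  CH(I) → C:1 H:1 I:1
  CH2 → C:1 H:2
  CH(Cl) → C:1 H:1 Cl:1
  CH2 → C:1 H:2
  CH(CH2OH) → C:2 H:4 O:1
  CH2 → C:1 H:2
  CH2CONH2 → C:2 H:4 O:1 N:1
Element totals:
  C: 12
  H: 23
  Cl: 1
  I: 1
  N: 1
  O: 5
  S: 1

C12H23ClINO5S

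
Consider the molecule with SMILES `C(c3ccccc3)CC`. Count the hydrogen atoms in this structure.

12

Atom tally by fragment:
  C6H5CH2 → C:7 H:7
  CH2 → C:1 H:2
  CH3 → C:1 H:3
Element totals:
  C: 9
  H: 12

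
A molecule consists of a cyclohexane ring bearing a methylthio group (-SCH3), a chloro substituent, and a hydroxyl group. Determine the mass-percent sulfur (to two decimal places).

17.74%

Atom tally by fragment:
  cyclohexane ring core → C:6 H:12
  (− 3 ring H displaced by substituents)
  + SCH3 → C:1 H:3 S:1
  + Cl → Cl:1
  + OH → O:1 H:1
Element totals:
  C: 7
  H: 13
  Cl: 1
  O: 1
  S: 1
Molecular formula: C7H13ClOS.
Molar mass = 180.690 g/mol.
Mass from S: 1 × 32.06 = 32.060 g/mol.
%S = 32.060 / 180.690 × 100 = 17.74%.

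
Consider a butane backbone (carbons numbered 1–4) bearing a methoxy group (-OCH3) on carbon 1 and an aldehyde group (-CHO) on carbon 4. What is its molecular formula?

Atom tally by fragment:
  CH3OCH2 → C:2 H:5 O:1
  CH2 → C:1 H:2
  CH2 → C:1 H:2
  CH2CHO → C:2 H:3 O:1
Element totals:
  C: 6
  H: 12
  O: 2

C6H12O2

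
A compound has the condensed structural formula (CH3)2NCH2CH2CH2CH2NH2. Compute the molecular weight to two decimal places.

116.21 g/mol

Element totals:
  C: 6
  H: 16
  N: 2
Molecular formula: C6H16N2.
  M = 6(12.011) + 16(1.008) + 2(14.007)
    = 72.066 + 16.128 + 28.014 = 116.208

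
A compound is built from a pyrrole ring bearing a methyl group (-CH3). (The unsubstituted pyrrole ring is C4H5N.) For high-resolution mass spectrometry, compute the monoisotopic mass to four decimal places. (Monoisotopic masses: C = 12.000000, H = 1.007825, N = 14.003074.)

Atom tally by fragment:
  pyrrole ring core → C:4 H:5 N:1
  (− 1 ring H displaced by substituents)
  + CH3 → C:1 H:3
Element totals:
  C: 5
  H: 7
  N: 1
Molecular formula: C5H7N.
  M = 5(12.0) + 7(1.007825) + 14.003074
    = 60.000000 + 7.054775 + 14.003074 = 81.057849

81.0578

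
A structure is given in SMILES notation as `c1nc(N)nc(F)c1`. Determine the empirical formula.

C4H4FN3

Atom tally by fragment:
  pyrimidine ring core → C:4 H:4 N:2
  (− 2 ring H displaced by substituents)
  + NH2 → N:1 H:2
  + F → F:1
Element totals:
  C: 4
  H: 4
  F: 1
  N: 3
Molecular formula: C4H4FN3.
gcd of subscripts (4, 1, 4, 3) = 1, so the empirical formula equals the molecular formula.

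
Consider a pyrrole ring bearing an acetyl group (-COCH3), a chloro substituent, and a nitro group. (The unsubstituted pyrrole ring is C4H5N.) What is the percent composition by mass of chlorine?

18.80%

Atom tally by fragment:
  pyrrole ring core → C:4 H:5 N:1
  (− 3 ring H displaced by substituents)
  + COCH3 → C:2 H:3 O:1
  + Cl → Cl:1
  + NO2 → N:1 O:2
Element totals:
  C: 6
  H: 5
  Cl: 1
  N: 2
  O: 3
Molecular formula: C6H5ClN2O3.
Molar mass = 188.567 g/mol.
Mass from Cl: 1 × 35.45 = 35.450 g/mol.
%Cl = 35.450 / 188.567 × 100 = 18.80%.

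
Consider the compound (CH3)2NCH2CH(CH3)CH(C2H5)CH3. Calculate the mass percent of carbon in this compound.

Atom tally by fragment:
  (CH3)2NCH2 → C:3 H:8 N:1
  CH(CH3) → C:2 H:4
  CH(C2H5) → C:3 H:6
  CH3 → C:1 H:3
Element totals:
  C: 9
  H: 21
  N: 1
Molecular formula: C9H21N.
Molar mass = 143.274 g/mol.
Mass from C: 9 × 12.011 = 108.099 g/mol.
%C = 108.099 / 143.274 × 100 = 75.45%.

75.45%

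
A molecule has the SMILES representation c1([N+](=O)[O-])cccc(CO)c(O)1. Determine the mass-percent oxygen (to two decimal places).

37.84%

Atom tally by fragment:
  benzene ring core → C:6 H:6
  (− 3 ring H displaced by substituents)
  + NO2 → N:1 O:2
  + CH2OH → C:1 H:3 O:1
  + OH → O:1 H:1
Element totals:
  C: 7
  H: 7
  N: 1
  O: 4
Molecular formula: C7H7NO4.
Molar mass = 169.136 g/mol.
Mass from O: 4 × 15.999 = 63.996 g/mol.
%O = 63.996 / 169.136 × 100 = 37.84%.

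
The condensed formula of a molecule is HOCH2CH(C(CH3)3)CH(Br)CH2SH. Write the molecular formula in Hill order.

Element totals:
  C: 8
  H: 17
  Br: 1
  O: 1
  S: 1

C8H17BrOS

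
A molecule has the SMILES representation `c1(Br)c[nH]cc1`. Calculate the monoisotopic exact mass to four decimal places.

Atom tally by fragment:
  pyrrole ring core → C:4 H:5 N:1
  (− 1 ring H displaced by substituents)
  + Br → Br:1
Element totals:
  C: 4
  H: 4
  Br: 1
  N: 1
Molecular formula: C4H4BrN.
  M = 4(12.0) + 4(1.007825) + 78.918338 + 14.003074
    = 48.000000 + 4.031300 + 78.918338 + 14.003074 = 144.952712

144.9527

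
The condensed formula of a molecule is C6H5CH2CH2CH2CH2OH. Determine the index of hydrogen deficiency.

Element totals:
  C: 10
  H: 14
  O: 1
Molecular formula: C10H14O.
DoU = (2C + 2 + N − H − X) / 2 = (2·10 + 2 + 0 − 14 − 0) / 2 = 4.

4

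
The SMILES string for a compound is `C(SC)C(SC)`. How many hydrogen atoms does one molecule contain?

10

Atom tally by fragment:
  CH3SCH2 → C:2 H:5 S:1
  CH2SCH3 → C:2 H:5 S:1
Element totals:
  C: 4
  H: 10
  S: 2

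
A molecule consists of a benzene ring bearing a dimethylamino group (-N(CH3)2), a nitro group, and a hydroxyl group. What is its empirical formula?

Atom tally by fragment:
  benzene ring core → C:6 H:6
  (− 3 ring H displaced by substituents)
  + N(CH3)2 → N:1 C:2 H:6
  + NO2 → N:1 O:2
  + OH → O:1 H:1
Element totals:
  C: 8
  H: 10
  N: 2
  O: 3
Molecular formula: C8H10N2O3.
gcd of subscripts (8, 10, 2, 3) = 1, so the empirical formula equals the molecular formula.

C8H10N2O3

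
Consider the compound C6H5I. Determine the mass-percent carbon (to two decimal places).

35.32%

Atom tally by fragment:
  benzene ring core → C:6 H:6
  (− 1 ring H displaced by substituents)
  + I → I:1
Element totals:
  C: 6
  H: 5
  I: 1
Molecular formula: C6H5I.
Molar mass = 204.010 g/mol.
Mass from C: 6 × 12.011 = 72.066 g/mol.
%C = 72.066 / 204.010 × 100 = 35.32%.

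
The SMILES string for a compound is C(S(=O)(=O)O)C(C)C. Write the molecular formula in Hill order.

Atom tally by fragment:
  HO3SCH2 → C:1 H:3 S:1 O:3
  CH(CH3) → C:2 H:4
  CH3 → C:1 H:3
Element totals:
  C: 4
  H: 10
  O: 3
  S: 1

C4H10O3S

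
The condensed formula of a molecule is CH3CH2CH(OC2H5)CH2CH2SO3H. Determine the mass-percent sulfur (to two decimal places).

16.34%

Atom tally by fragment:
  CH3 → C:1 H:3
  CH2 → C:1 H:2
  CH(OC2H5) → C:3 H:6 O:1
  CH2 → C:1 H:2
  CH2SO3H → C:1 H:3 S:1 O:3
Element totals:
  C: 7
  H: 16
  O: 4
  S: 1
Molecular formula: C7H16O4S.
Molar mass = 196.261 g/mol.
Mass from S: 1 × 32.06 = 32.060 g/mol.
%S = 32.060 / 196.261 × 100 = 16.34%.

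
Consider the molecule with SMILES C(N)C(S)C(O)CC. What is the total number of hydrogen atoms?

13

Atom tally by fragment:
  H2NCH2 → C:1 H:4 N:1
  CH(SH) → C:1 H:2 S:1
  CH(OH) → C:1 H:2 O:1
  CH2 → C:1 H:2
  CH3 → C:1 H:3
Element totals:
  C: 5
  H: 13
  N: 1
  O: 1
  S: 1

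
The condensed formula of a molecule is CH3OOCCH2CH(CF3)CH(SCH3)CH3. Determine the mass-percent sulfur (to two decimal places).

Atom tally by fragment:
  CH3OOCCH2 → C:3 H:5 O:2
  CH(CF3) → C:2 H:1 F:3
  CH(SCH3) → C:2 H:4 S:1
  CH3 → C:1 H:3
Element totals:
  C: 8
  H: 13
  F: 3
  O: 2
  S: 1
Molecular formula: C8H13F3O2S.
Molar mass = 230.244 g/mol.
Mass from S: 1 × 32.06 = 32.060 g/mol.
%S = 32.060 / 230.244 × 100 = 13.92%.

13.92%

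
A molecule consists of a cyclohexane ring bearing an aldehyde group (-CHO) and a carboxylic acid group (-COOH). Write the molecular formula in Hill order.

Atom tally by fragment:
  cyclohexane ring core → C:6 H:12
  (− 2 ring H displaced by substituents)
  + CHO → C:1 H:1 O:1
  + COOH → C:1 H:1 O:2
Element totals:
  C: 8
  H: 12
  O: 3

C8H12O3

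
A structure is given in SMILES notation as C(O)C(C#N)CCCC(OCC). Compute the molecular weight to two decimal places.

Atom tally by fragment:
  HOCH2 → C:1 H:3 O:1
  CH(CN) → C:2 H:1 N:1
  CH2 → C:1 H:2
  CH2 → C:1 H:2
  CH2 → C:1 H:2
  CH2OC2H5 → C:3 H:7 O:1
Element totals:
  C: 9
  H: 17
  N: 1
  O: 2
Molecular formula: C9H17NO2.
  M = 9(12.011) + 17(1.008) + 14.007 + 2(15.999)
    = 108.099 + 17.136 + 14.007 + 31.998 = 171.240

171.24 g/mol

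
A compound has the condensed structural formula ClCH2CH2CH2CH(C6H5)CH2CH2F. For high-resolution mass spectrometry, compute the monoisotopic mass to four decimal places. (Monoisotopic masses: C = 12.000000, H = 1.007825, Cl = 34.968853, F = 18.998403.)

Atom tally by fragment:
  ClCH2 → C:1 H:2 Cl:1
  CH2 → C:1 H:2
  CH2 → C:1 H:2
  CH(C6H5) → C:7 H:6
  CH2 → C:1 H:2
  CH2F → C:1 H:2 F:1
Element totals:
  C: 12
  H: 16
  Cl: 1
  F: 1
Molecular formula: C12H16ClF.
  M = 12(12.0) + 16(1.007825) + 34.968853 + 18.998403
    = 144.000000 + 16.125200 + 34.968853 + 18.998403 = 214.092456

214.0925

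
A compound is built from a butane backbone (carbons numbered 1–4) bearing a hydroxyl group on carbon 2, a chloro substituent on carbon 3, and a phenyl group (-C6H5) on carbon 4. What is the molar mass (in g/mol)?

184.66 g/mol

Atom tally by fragment:
  CH3 → C:1 H:3
  CH(OH) → C:1 H:2 O:1
  CH(Cl) → C:1 H:1 Cl:1
  CH2C6H5 → C:7 H:7
Element totals:
  C: 10
  H: 13
  Cl: 1
  O: 1
Molecular formula: C10H13ClO.
  M = 10(12.011) + 13(1.008) + 35.45 + 15.999
    = 120.110 + 13.104 + 35.450 + 15.999 = 184.663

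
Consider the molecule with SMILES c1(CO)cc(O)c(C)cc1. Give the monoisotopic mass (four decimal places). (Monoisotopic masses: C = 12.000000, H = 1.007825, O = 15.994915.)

138.0681

Atom tally by fragment:
  benzene ring core → C:6 H:6
  (− 3 ring H displaced by substituents)
  + CH2OH → C:1 H:3 O:1
  + OH → O:1 H:1
  + CH3 → C:1 H:3
Element totals:
  C: 8
  H: 10
  O: 2
Molecular formula: C8H10O2.
  M = 8(12.0) + 10(1.007825) + 2(15.994915)
    = 96.000000 + 10.078250 + 31.989830 = 138.068080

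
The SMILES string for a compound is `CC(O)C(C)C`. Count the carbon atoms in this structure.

5

Atom tally by fragment:
  CH3 → C:1 H:3
  CH(OH) → C:1 H:2 O:1
  CH(CH3) → C:2 H:4
  CH3 → C:1 H:3
Element totals:
  C: 5
  H: 12
  O: 1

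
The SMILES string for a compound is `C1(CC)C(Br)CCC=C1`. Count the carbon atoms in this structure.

8

Atom tally by fragment:
  cyclohexene ring core → C:6 H:10
  (− 2 ring H displaced by substituents)
  + C2H5 → C:2 H:5
  + Br → Br:1
Element totals:
  C: 8
  H: 13
  Br: 1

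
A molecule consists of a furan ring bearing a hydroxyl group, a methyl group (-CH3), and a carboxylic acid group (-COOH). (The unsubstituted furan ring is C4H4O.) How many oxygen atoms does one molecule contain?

4

Atom tally by fragment:
  furan ring core → C:4 H:4 O:1
  (− 3 ring H displaced by substituents)
  + OH → O:1 H:1
  + CH3 → C:1 H:3
  + COOH → C:1 H:1 O:2
Element totals:
  C: 6
  H: 6
  O: 4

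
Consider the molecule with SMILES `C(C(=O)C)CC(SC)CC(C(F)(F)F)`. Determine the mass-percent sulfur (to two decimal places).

14.04%

Atom tally by fragment:
  CH3COCH2 → C:3 H:5 O:1
  CH2 → C:1 H:2
  CH(SCH3) → C:2 H:4 S:1
  CH2 → C:1 H:2
  CH2CF3 → C:2 H:2 F:3
Element totals:
  C: 9
  H: 15
  F: 3
  O: 1
  S: 1
Molecular formula: C9H15F3OS.
Molar mass = 228.272 g/mol.
Mass from S: 1 × 32.06 = 32.060 g/mol.
%S = 32.060 / 228.272 × 100 = 14.04%.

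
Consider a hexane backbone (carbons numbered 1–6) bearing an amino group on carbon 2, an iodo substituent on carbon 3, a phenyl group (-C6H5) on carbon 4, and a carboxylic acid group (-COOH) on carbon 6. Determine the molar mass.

Atom tally by fragment:
  CH3 → C:1 H:3
  CH(NH2) → C:1 H:3 N:1
  CH(I) → C:1 H:1 I:1
  CH(C6H5) → C:7 H:6
  CH2 → C:1 H:2
  CH2COOH → C:2 H:3 O:2
Element totals:
  C: 13
  H: 18
  I: 1
  N: 1
  O: 2
Molecular formula: C13H18INO2.
  M = 13(12.011) + 18(1.008) + 126.904 + 14.007 + 2(15.999)
    = 156.143 + 18.144 + 126.904 + 14.007 + 31.998 = 347.196

347.20 g/mol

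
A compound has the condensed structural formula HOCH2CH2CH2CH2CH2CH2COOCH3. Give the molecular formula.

C8H16O3

Atom tally by fragment:
  HOCH2 → C:1 H:3 O:1
  CH2 → C:1 H:2
  CH2 → C:1 H:2
  CH2 → C:1 H:2
  CH2 → C:1 H:2
  CH2COOCH3 → C:3 H:5 O:2
Element totals:
  C: 8
  H: 16
  O: 3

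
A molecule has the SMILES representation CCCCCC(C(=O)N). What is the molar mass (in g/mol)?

Atom tally by fragment:
  CH3 → C:1 H:3
  CH2 → C:1 H:2
  CH2 → C:1 H:2
  CH2 → C:1 H:2
  CH2 → C:1 H:2
  CH2CONH2 → C:2 H:4 O:1 N:1
Element totals:
  C: 7
  H: 15
  N: 1
  O: 1
Molecular formula: C7H15NO.
  M = 7(12.011) + 15(1.008) + 14.007 + 15.999
    = 84.077 + 15.120 + 14.007 + 15.999 = 129.203

129.20 g/mol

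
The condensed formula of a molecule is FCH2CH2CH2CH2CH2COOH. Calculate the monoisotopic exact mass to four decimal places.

Atom tally by fragment:
  FCH2 → C:1 H:2 F:1
  CH2 → C:1 H:2
  CH2 → C:1 H:2
  CH2 → C:1 H:2
  CH2COOH → C:2 H:3 O:2
Element totals:
  C: 6
  H: 11
  F: 1
  O: 2
Molecular formula: C6H11FO2.
  M = 6(12.0) + 11(1.007825) + 18.998403 + 2(15.994915)
    = 72.000000 + 11.086075 + 18.998403 + 31.989830 = 134.074308

134.0743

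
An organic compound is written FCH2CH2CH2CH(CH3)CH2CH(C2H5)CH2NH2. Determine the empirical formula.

Element totals:
  C: 10
  H: 22
  F: 1
  N: 1
Molecular formula: C10H22FN.
gcd of subscripts (10, 1, 22, 1) = 1, so the empirical formula equals the molecular formula.

C10H22FN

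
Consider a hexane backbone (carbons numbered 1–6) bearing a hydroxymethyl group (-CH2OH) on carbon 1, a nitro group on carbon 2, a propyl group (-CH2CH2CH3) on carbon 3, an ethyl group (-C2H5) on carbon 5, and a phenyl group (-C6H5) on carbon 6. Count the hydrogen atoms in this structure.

Atom tally by fragment:
  HOCH2CH2 → C:2 H:5 O:1
  CH(NO2) → C:1 H:1 N:1 O:2
  CH(CH2CH2CH3) → C:4 H:8
  CH2 → C:1 H:2
  CH(C2H5) → C:3 H:6
  CH2C6H5 → C:7 H:7
Element totals:
  C: 18
  H: 29
  N: 1
  O: 3

29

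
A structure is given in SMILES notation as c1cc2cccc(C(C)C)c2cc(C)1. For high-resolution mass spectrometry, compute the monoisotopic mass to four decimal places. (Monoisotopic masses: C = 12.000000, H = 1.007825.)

Atom tally by fragment:
  naphthalene ring system core → C:10 H:8
  (− 2 ring H displaced by substituents)
  + CH(CH3)2 → C:3 H:7
  + CH3 → C:1 H:3
Element totals:
  C: 14
  H: 16
Molecular formula: C14H16.
  M = 14(12.0) + 16(1.007825)
    = 168.000000 + 16.125200 = 184.125200

184.1252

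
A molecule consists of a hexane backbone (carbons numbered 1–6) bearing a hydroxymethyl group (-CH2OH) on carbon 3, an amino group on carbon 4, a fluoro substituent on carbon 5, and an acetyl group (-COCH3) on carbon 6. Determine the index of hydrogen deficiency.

1

Atom tally by fragment:
  CH3 → C:1 H:3
  CH2 → C:1 H:2
  CH(CH2OH) → C:2 H:4 O:1
  CH(NH2) → C:1 H:3 N:1
  CH(F) → C:1 H:1 F:1
  CH2COCH3 → C:3 H:5 O:1
Element totals:
  C: 9
  H: 18
  F: 1
  N: 1
  O: 2
Molecular formula: C9H18FNO2.
DoU = (2C + 2 + N − H − X) / 2 = (2·9 + 2 + 1 − 18 − 1) / 2 = 1.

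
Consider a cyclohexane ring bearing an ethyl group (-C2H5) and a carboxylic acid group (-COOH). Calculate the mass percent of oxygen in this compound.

Atom tally by fragment:
  cyclohexane ring core → C:6 H:12
  (− 2 ring H displaced by substituents)
  + C2H5 → C:2 H:5
  + COOH → C:1 H:1 O:2
Element totals:
  C: 9
  H: 16
  O: 2
Molecular formula: C9H16O2.
Molar mass = 156.225 g/mol.
Mass from O: 2 × 15.999 = 31.998 g/mol.
%O = 31.998 / 156.225 × 100 = 20.48%.

20.48%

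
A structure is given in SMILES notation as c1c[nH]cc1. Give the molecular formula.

C4H5N

Atom tally by fragment:
  pyrrole ring core → C:4 H:5 N:1
Element totals:
  C: 4
  H: 5
  N: 1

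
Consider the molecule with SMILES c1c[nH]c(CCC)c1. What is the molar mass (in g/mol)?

Atom tally by fragment:
  pyrrole ring core → C:4 H:5 N:1
  (− 1 ring H displaced by substituents)
  + CH2CH2CH3 → C:3 H:7
Element totals:
  C: 7
  H: 11
  N: 1
Molecular formula: C7H11N.
  M = 7(12.011) + 11(1.008) + 14.007
    = 84.077 + 11.088 + 14.007 = 109.172

109.17 g/mol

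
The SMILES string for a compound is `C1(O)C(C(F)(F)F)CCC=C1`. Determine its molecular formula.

Atom tally by fragment:
  cyclohexene ring core → C:6 H:10
  (− 2 ring H displaced by substituents)
  + OH → O:1 H:1
  + CF3 → C:1 F:3
Element totals:
  C: 7
  H: 9
  F: 3
  O: 1

C7H9F3O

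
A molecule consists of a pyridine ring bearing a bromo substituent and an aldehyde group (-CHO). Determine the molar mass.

186.01 g/mol

Atom tally by fragment:
  pyridine ring core → C:5 H:5 N:1
  (− 2 ring H displaced by substituents)
  + Br → Br:1
  + CHO → C:1 H:1 O:1
Element totals:
  C: 6
  H: 4
  Br: 1
  N: 1
  O: 1
Molecular formula: C6H4BrNO.
  M = 6(12.011) + 4(1.008) + 79.904 + 14.007 + 15.999
    = 72.066 + 4.032 + 79.904 + 14.007 + 15.999 = 186.008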